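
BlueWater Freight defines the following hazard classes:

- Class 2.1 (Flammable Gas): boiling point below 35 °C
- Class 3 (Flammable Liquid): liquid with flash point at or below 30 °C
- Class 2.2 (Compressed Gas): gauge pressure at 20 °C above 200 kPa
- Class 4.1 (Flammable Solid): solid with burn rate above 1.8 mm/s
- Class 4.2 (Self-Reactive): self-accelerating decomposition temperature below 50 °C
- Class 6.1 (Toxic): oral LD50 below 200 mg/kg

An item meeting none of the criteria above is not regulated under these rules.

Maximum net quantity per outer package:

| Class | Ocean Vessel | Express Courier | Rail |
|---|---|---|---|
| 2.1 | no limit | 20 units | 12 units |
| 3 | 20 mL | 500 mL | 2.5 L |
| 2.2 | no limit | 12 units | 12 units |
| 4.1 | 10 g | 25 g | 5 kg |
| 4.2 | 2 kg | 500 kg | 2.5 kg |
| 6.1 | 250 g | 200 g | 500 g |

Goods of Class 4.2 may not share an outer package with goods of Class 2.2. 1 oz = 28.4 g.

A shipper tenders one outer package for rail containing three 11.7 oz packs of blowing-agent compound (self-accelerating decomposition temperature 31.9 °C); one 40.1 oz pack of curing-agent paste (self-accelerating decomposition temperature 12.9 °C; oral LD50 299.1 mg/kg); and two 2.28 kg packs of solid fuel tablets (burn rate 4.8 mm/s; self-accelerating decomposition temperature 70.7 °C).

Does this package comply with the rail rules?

Yes

Blowing-agent compound: self-accelerating decomposition temperature 31.9 °C < 50 °C → Class 4.2 (Self-Reactive).
Curing-agent paste: self-accelerating decomposition temperature 12.9 °C < 50 °C → Class 4.2 (Self-Reactive).
Solid fuel tablets: burn rate 4.8 mm/s > 1.8 mm/s → Class 4.1 (Flammable Solid).
Total Class 4.2: (three 11.7 oz packs = 996.84 g) + (one 40.1 oz pack = 1138.84 g) = 2135.68 g.
2135.68 g ≤ 2.5 kg (rail limit, Class 4.2) — within limit.
Class 4.1 quantity: two 2.28 kg packs = 4.56 kg.
4.56 kg ≤ 5 kg (rail limit, Class 4.1) — within limit.
The segregation rule (Class 4.2 with Class 2.2) does not apply to Class 4.2 with Class 4.1.
Every hazard class is within its rail limit and no segregation rule is violated.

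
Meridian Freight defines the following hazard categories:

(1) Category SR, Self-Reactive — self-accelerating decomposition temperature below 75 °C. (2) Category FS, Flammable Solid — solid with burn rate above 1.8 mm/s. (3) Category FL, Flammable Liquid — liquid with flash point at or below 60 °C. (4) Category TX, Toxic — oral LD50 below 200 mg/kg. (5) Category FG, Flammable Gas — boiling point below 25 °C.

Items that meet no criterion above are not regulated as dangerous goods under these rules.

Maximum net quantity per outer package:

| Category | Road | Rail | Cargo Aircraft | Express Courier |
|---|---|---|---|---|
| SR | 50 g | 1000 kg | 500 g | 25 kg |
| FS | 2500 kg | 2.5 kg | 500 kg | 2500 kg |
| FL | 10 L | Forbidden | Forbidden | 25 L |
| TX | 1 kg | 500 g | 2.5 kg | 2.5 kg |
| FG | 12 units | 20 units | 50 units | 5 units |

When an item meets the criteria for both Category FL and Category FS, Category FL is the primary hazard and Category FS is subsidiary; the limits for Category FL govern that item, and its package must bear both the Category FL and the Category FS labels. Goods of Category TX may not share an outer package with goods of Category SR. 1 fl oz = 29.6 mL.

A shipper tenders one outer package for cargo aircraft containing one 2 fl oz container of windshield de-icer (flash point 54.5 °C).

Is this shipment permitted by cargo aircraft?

With flash point 54.5 °C (≤ 60 °C), the windshield de-icer falls in Category FL.
Category FL quantity: one 2 fl oz container = 59.2 mL.
Category FL is Forbidden by cargo aircraft.

No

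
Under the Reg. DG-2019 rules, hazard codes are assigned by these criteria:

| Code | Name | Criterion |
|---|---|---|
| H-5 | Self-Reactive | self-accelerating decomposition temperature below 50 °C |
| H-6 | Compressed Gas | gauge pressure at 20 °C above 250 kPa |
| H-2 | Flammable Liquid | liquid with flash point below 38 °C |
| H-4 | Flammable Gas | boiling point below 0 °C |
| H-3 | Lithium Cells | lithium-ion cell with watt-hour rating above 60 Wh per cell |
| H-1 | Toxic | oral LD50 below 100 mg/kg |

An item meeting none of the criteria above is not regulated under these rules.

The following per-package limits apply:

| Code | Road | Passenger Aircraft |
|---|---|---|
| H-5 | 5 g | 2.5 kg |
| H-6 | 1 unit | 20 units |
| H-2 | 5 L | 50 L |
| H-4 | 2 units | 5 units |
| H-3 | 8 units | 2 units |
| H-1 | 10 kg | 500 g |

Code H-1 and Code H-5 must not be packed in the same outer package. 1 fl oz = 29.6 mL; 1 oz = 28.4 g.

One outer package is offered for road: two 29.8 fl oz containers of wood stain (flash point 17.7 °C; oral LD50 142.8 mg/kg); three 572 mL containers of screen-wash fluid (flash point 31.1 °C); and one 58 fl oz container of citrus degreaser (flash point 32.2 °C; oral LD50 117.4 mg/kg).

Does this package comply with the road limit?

The wood stain has flash point 17.7 °C, which is < 38 °C, so it is Code H-2 (Flammable Liquid).
Screen-wash fluid: flash point 31.1 °C < 38 °C → Code H-2 (Flammable Liquid).
With flash point 32.2 °C (< 38 °C), the citrus degreaser falls in Code H-2.
Total Code H-2: (two 29.8 fl oz containers = 1764.16 mL) + (three 572 mL containers = 1.716 L) + (one 58 fl oz container = 1716.8 mL) = 5196.96 mL.
5196.96 mL > 5 L (road limit, Code H-2) — over the limit.

No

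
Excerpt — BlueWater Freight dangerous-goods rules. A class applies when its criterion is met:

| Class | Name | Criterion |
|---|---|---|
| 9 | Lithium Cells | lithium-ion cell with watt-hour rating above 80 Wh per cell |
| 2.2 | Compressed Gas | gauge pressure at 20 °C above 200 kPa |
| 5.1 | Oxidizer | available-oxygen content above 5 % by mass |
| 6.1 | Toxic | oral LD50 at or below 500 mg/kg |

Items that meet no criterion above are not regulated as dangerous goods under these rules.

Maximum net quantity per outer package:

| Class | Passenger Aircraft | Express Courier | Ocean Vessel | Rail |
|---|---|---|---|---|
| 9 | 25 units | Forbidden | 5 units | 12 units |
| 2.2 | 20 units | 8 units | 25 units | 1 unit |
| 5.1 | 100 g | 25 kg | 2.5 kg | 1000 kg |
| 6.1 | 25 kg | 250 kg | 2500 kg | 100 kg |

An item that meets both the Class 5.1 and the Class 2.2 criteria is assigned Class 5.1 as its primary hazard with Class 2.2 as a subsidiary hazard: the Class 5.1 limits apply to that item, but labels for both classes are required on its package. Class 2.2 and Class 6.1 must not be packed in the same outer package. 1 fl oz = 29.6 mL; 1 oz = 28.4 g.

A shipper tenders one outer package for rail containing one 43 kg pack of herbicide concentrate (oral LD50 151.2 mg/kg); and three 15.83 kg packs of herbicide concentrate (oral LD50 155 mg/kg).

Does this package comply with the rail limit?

Yes

Oral LD50 151.2 mg/kg meets the Class 6.1 criterion (Toxic), so the herbicide concentrate is Class 6.1.
The herbicide concentrate has oral LD50 155 mg/kg, which is ≤ 500 mg/kg, so it is Class 6.1 (Toxic).
Class 6.1 net quantity: 43 kg + (three 15.83 kg packs = 47.49 kg) = 90.49 kg.
That is within the Class 6.1 rail limit of 100 kg.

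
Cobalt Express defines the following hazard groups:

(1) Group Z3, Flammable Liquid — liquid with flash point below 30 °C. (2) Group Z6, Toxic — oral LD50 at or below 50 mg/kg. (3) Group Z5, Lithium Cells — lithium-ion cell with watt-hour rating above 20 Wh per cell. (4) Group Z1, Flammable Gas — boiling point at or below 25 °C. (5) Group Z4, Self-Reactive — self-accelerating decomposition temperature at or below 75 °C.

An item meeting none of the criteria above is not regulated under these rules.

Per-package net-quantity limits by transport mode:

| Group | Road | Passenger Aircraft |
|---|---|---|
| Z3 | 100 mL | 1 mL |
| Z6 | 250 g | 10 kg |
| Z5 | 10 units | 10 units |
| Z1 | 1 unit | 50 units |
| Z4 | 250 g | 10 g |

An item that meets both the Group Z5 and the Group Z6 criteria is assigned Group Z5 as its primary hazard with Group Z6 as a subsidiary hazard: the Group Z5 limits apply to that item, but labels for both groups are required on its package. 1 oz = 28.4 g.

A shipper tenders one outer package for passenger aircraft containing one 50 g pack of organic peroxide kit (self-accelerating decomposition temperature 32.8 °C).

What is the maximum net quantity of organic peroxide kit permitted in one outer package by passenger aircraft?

The organic peroxide kit has self-accelerating decomposition temperature 32.8 °C, which is ≤ 75 °C, so it is Group Z4 (Self-Reactive).
The passenger aircraft limit for Group Z4 is 10 g.

10 g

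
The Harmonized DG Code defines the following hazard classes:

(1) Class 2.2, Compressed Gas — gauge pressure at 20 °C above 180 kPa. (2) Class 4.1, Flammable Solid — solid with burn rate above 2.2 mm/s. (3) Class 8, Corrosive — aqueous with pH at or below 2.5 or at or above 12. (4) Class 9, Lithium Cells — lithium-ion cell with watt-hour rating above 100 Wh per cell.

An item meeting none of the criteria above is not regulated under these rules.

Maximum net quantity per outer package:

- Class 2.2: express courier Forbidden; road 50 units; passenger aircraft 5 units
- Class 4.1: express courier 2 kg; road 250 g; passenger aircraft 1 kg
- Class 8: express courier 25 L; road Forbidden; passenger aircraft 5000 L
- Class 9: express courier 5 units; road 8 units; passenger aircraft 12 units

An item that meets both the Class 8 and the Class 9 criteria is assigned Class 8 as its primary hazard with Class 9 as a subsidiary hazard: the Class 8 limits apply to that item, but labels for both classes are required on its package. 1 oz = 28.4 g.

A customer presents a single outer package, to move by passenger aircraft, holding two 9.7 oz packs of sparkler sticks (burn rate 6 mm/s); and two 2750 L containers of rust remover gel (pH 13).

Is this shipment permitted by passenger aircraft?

No

Burn rate 6 mm/s meets the Class 4.1 criterion (Flammable Solid), so the sparkler sticks are Class 4.1.
Rust remover gel: pH 13 ≥ 12 → Class 8 (Corrosive).
Class 4.1 quantity: two 9.7 oz packs = 550.96 g.
That is within the Class 4.1 passenger aircraft limit of 1 kg.
Class 8 quantity: two 2750 L containers = 5500 L.
5500 L exceeds the passenger aircraft limit of 5000 L for Class 8.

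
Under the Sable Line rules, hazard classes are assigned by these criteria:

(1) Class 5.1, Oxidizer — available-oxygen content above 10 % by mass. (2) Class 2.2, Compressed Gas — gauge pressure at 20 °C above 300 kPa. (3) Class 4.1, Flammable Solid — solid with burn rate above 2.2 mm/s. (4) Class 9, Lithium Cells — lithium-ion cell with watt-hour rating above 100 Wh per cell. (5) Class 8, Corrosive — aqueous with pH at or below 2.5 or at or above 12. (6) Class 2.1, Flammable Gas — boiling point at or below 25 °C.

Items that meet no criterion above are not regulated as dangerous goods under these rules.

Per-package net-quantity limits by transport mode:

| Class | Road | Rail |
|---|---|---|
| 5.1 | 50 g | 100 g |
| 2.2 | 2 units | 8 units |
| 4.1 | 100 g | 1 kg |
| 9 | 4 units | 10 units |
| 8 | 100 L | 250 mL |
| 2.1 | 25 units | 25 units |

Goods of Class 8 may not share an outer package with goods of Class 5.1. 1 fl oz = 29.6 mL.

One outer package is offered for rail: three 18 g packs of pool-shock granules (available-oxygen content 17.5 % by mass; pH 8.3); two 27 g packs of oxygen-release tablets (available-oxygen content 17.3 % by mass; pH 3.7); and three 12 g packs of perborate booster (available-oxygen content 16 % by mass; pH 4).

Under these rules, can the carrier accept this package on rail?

No

Pool-shock granules: available-oxygen content 17.5 % by mass > 10 % by mass → Class 5.1 (Oxidizer).
Available-oxygen content 17.3 % by mass meets the Class 5.1 criterion (Oxidizer), so the oxygen-release tablets are Class 5.1.
With available-oxygen content 16 % by mass (> 10 % by mass), the perborate booster falls in Class 5.1.
Class 5.1 net quantity: (three 18 g packs = 54 g) + (two 27 g packs = 54 g) + (three 12 g packs = 36 g) = 144 g.
144 g > 100 g (rail limit, Class 5.1) — over the limit.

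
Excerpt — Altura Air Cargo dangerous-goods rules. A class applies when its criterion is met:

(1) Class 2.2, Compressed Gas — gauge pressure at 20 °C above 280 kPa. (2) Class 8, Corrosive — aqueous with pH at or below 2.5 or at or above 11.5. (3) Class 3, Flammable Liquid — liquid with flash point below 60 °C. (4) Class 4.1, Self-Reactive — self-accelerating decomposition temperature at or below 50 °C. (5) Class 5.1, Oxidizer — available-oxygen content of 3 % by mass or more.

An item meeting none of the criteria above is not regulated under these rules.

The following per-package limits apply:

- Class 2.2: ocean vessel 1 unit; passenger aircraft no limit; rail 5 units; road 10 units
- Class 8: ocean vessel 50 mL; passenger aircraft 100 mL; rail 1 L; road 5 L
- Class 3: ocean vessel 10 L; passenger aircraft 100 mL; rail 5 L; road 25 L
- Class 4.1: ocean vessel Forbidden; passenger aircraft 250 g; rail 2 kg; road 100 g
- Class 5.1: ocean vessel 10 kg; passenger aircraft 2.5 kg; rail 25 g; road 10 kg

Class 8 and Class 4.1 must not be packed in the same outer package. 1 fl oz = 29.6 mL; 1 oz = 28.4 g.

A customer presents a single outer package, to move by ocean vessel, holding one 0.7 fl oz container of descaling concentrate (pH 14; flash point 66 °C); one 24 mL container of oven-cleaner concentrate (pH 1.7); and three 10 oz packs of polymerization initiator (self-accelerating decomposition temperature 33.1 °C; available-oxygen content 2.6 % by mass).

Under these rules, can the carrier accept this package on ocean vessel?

With pH 14 (≥ 11.5), the descaling concentrate falls in Class 8.
The oven-cleaner concentrate has pH 1.7, which is ≤ 2.5, so it is Class 8 (Corrosive).
The polymerization initiator has self-accelerating decomposition temperature 33.1 °C, which is ≤ 50 °C, so it is Class 4.1 (Self-Reactive).
Total Class 8: (one 0.7 fl oz container = 20.72 mL) + 24 mL = 44.72 mL.
44.72 mL ≤ 50 mL (ocean vessel limit, Class 8) — within limit.
Class 4.1 quantity: three 10 oz packs = 852 g.
By ocean vessel, Class 4.1 is Forbidden regardless of quantity.
Class 8 and Class 4.1 may not share an outer package.

No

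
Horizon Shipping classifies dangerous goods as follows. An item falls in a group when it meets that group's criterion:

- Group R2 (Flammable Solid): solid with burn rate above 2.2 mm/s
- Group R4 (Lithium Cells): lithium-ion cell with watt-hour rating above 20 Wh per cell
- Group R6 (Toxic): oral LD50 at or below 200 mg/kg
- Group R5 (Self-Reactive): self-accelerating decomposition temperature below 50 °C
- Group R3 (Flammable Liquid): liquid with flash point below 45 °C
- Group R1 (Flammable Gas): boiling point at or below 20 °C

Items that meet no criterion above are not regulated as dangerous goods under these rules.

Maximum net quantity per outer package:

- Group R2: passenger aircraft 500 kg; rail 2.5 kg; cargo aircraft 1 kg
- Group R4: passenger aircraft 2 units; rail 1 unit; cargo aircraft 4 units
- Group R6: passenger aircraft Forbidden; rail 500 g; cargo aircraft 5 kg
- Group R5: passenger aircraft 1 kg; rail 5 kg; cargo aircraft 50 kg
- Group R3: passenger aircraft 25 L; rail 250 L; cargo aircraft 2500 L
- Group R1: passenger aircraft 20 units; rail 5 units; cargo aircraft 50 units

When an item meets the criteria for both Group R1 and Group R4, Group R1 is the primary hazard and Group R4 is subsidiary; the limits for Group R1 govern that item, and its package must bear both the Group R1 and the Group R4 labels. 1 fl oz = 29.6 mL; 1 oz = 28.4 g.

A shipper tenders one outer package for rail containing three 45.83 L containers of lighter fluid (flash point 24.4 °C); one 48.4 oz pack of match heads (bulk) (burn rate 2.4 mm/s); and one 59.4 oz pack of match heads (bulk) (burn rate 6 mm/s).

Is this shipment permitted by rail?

Lighter fluid: flash point 24.4 °C < 45 °C → Group R3 (Flammable Liquid).
The match heads (bulk) have burn rate 2.4 mm/s, which is > 2.2 mm/s, so they are Group R2 (Flammable Solid).
With burn rate 6 mm/s (> 2.2 mm/s), the match heads (bulk) fall in Group R2.
Group R2 net quantity: (one 48.4 oz pack = 1374.56 g) + (one 59.4 oz pack = 1686.96 g) = 3061.52 g.
3061.52 g > 2.5 kg (rail limit, Group R2) — over the limit.
Group R3 quantity: three 45.83 L containers = 137.49 L.
137.49 L is within the rail limit of 250 L for Group R3.

No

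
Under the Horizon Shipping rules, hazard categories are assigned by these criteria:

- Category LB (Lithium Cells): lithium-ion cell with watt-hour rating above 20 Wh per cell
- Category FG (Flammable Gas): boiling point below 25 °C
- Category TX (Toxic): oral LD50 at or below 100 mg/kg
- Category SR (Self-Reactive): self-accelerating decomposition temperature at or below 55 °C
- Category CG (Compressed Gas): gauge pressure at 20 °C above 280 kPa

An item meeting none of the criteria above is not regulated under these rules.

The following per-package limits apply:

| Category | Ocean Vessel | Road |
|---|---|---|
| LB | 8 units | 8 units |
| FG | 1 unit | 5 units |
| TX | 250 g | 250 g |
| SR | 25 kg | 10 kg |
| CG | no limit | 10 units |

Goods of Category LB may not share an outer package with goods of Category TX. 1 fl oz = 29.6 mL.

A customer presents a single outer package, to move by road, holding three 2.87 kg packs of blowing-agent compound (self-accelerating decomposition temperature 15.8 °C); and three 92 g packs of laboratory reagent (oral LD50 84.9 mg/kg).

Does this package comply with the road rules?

No

Self-accelerating decomposition temperature 15.8 °C meets the Category SR criterion (Self-Reactive), so the blowing-agent compound is Category SR.
The laboratory reagent has oral LD50 84.9 mg/kg, which is ≤ 100 mg/kg, so it is Category TX (Toxic).
Category TX quantity: three 92 g packs = 276 g.
That exceeds the Category TX road limit of 250 g.
Category SR quantity: three 2.87 kg packs = 8.61 kg.
That is within the Category SR road limit of 10 kg.
The segregation rule (Category LB with Category TX) does not apply to Category TX with Category SR.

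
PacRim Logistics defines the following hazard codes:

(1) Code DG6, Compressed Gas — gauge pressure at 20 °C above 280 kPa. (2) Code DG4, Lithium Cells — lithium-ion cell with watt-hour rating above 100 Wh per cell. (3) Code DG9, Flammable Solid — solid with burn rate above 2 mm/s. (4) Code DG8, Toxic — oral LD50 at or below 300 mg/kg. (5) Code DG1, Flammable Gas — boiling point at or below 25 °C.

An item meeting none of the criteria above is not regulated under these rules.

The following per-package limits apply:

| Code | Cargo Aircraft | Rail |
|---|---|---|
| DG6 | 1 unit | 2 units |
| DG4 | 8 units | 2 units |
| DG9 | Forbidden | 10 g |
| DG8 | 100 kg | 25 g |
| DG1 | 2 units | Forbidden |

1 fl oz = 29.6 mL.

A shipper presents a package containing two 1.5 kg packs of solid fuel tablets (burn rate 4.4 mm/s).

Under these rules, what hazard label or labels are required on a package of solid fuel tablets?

Code DG9

The solid fuel tablets have burn rate 4.4 mm/s, which is > 2 mm/s, so they are Code DG9 (Flammable Solid).
Only the Code DG9 label is required.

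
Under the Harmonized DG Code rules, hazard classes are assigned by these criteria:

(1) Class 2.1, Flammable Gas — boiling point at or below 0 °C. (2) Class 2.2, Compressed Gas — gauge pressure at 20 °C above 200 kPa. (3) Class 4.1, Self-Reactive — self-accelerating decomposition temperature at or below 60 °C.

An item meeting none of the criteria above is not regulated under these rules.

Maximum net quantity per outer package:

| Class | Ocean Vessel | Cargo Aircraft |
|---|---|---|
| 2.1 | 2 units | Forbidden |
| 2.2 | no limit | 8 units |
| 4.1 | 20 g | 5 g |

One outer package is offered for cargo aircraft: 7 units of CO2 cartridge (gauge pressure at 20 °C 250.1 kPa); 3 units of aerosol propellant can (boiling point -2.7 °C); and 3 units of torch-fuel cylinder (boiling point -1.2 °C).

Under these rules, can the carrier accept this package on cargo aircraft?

No

The CO2 cartridge has gauge pressure at 20 °C 250.1 kPa, which is > 200 kPa, so it is Class 2.2 (Compressed Gas).
The aerosol propellant can has boiling point -2.7 °C, which is ≤ 0 °C, so it is Class 2.1 (Flammable Gas).
The torch-fuel cylinder has boiling point -1.2 °C, which is ≤ 0 °C, so it is Class 2.1 (Flammable Gas).
Class 2.1 net quantity: 3 units + 3 units = 6 units.
By cargo aircraft, Class 2.1 is Forbidden regardless of quantity.
Class 2.2 quantity: 7 units.
7 units ≤ 8 units (cargo aircraft limit, Class 2.2) — within limit.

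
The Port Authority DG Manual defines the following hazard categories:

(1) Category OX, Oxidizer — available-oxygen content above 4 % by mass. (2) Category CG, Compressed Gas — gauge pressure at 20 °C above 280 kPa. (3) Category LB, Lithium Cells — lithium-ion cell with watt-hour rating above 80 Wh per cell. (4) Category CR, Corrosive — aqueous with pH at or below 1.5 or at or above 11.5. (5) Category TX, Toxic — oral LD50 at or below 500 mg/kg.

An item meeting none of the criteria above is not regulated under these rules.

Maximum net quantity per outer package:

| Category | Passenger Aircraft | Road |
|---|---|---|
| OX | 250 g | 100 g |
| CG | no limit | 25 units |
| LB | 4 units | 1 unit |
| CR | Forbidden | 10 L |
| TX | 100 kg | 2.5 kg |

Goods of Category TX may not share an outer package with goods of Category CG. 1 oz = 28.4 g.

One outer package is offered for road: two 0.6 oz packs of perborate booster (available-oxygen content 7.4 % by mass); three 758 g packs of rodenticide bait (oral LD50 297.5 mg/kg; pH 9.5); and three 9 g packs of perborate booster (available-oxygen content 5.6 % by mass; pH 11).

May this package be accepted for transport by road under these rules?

Yes

Available-oxygen content 7.4 % by mass meets the Category OX criterion (Oxidizer), so the perborate booster is Category OX.
The rodenticide bait has oral LD50 297.5 mg/kg, which is ≤ 500 mg/kg, so it is Category TX (Toxic).
Available-oxygen content 5.6 % by mass meets the Category OX criterion (Oxidizer), so the perborate booster is Category OX.
Category TX quantity: three 758 g packs = 2.274 kg.
2.274 kg is within the road limit of 2.5 kg for Category TX.
Category OX net quantity: (two 0.6 oz packs = 34.08 g) + (three 9 g packs = 27 g) = 61.08 g.
61.08 g ≤ 100 g (road limit, Category OX) — within limit.
The segregation rule (Category TX with Category CG) does not apply to Category TX with Category OX.
Every hazard category is within its road limit and no segregation rule is violated.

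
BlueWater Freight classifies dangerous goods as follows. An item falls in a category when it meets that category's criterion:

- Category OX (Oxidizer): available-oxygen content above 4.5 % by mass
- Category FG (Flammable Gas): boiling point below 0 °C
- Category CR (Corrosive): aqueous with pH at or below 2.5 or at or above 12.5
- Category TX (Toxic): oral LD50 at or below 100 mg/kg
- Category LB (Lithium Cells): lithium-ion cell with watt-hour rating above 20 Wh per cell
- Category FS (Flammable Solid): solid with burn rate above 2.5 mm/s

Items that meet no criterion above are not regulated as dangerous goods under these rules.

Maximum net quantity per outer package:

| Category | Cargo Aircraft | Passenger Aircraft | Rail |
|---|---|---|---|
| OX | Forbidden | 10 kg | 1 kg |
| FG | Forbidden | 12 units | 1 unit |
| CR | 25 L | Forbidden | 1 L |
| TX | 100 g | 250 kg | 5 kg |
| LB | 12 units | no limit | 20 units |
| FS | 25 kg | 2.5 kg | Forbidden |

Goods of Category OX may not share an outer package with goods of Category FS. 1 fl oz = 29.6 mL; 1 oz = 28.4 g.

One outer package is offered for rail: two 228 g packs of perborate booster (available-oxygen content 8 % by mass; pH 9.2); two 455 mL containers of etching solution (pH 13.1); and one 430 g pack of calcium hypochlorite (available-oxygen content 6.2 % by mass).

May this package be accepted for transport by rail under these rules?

Yes

Available-oxygen content 8 % by mass meets the Category OX criterion (Oxidizer), so the perborate booster is Category OX.
pH 13.1 meets the Category CR criterion (Corrosive), so the etching solution is Category CR.
Available-oxygen content 6.2 % by mass meets the Category OX criterion (Oxidizer), so the calcium hypochlorite is Category OX.
Category OX net quantity: (two 228 g packs = 456 g) + 430 g = 886 g.
886 g is within the rail limit of 1 kg for Category OX.
Category CR quantity: two 455 mL containers = 910 mL.
910 mL is within the rail limit of 1 L for Category CR.
The segregation rule (Category OX with Category FS) does not apply to Category OX with Category CR.
Every hazard category is within its rail limit and no segregation rule is violated.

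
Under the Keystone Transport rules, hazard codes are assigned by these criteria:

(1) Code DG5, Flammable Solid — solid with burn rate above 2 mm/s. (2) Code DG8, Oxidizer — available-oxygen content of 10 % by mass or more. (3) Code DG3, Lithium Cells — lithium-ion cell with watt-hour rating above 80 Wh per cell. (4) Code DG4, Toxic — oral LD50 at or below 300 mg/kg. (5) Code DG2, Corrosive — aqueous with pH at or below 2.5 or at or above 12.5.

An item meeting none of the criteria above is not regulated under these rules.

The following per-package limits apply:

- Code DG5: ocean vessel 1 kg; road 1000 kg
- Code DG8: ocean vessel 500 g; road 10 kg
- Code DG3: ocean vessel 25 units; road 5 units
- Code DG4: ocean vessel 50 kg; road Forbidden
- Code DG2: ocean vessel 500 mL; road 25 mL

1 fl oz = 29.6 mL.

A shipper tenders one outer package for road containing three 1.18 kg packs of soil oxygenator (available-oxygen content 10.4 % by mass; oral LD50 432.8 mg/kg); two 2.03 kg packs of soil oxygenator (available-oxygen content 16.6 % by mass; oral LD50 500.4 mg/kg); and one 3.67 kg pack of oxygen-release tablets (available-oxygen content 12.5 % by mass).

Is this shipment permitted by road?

With available-oxygen content 10.4 % by mass (≥ 10 % by mass), the soil oxygenator falls in Code DG8.
Available-oxygen content 16.6 % by mass meets the Code DG8 criterion (Oxidizer), so the soil oxygenator is Code DG8.
Available-oxygen content 12.5 % by mass meets the Code DG8 criterion (Oxidizer), so the oxygen-release tablets are Code DG8.
Code DG8 net quantity: (three 1.18 kg packs = 3.54 kg) + (two 2.03 kg packs = 4.06 kg) + 3.67 kg = 11.27 kg.
11.27 kg > 10 kg (road limit, Code DG8) — over the limit.

No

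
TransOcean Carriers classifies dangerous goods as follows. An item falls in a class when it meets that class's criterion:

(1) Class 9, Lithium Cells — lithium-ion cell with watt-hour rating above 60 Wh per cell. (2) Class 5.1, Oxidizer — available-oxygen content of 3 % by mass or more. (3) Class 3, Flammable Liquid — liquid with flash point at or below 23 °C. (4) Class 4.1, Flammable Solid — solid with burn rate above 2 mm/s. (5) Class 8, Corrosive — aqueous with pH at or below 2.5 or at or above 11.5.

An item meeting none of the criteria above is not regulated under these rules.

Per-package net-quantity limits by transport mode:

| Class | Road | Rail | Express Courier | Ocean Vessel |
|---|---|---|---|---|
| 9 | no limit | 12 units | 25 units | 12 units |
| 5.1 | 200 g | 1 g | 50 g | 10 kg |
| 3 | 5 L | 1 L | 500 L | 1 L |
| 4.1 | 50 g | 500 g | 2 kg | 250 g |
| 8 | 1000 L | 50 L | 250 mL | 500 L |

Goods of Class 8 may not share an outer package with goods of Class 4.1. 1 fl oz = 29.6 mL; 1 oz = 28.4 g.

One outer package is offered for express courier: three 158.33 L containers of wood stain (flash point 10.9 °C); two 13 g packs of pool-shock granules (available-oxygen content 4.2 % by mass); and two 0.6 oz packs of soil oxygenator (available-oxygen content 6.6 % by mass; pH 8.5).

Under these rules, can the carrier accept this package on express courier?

No

With flash point 10.9 °C (≤ 23 °C), the wood stain falls in Class 3.
Pool-shock granules: available-oxygen content 4.2 % by mass ≥ 3 % by mass → Class 5.1 (Oxidizer).
Available-oxygen content 6.6 % by mass meets the Class 5.1 criterion (Oxidizer), so the soil oxygenator is Class 5.1.
Class 5.1 net quantity: (two 13 g packs = 26 g) + (two 0.6 oz packs = 34.08 g) = 60.08 g.
60.08 g exceeds the express courier limit of 50 g for Class 5.1.
Class 3 quantity: three 158.33 L containers = 474.99 L.
474.99 L ≤ 500 L (express courier limit, Class 3) — within limit.
The segregation rule (Class 8 with Class 4.1) does not apply to Class 5.1 with Class 3.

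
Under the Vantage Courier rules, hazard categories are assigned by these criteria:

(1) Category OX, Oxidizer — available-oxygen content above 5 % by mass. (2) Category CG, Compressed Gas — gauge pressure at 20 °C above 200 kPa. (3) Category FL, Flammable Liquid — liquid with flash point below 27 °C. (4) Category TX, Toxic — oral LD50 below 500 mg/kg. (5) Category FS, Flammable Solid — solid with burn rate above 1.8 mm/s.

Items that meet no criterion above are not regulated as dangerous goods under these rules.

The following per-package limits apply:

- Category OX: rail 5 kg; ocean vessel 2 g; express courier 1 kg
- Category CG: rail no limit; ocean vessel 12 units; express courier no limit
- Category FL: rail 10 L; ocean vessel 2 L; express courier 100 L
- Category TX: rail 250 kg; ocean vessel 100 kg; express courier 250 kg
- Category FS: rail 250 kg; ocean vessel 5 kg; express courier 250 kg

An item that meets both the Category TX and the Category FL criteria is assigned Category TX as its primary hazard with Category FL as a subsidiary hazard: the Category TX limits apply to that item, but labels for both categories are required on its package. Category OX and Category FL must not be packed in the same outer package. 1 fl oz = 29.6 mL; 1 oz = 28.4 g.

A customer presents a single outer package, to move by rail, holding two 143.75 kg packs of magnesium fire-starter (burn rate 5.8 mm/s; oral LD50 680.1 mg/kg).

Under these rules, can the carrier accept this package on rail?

No

Magnesium fire-starter: burn rate 5.8 mm/s > 1.8 mm/s → Category FS (Flammable Solid).
Category FS quantity: two 143.75 kg packs = 287.5 kg.
That exceeds the Category FS rail limit of 250 kg.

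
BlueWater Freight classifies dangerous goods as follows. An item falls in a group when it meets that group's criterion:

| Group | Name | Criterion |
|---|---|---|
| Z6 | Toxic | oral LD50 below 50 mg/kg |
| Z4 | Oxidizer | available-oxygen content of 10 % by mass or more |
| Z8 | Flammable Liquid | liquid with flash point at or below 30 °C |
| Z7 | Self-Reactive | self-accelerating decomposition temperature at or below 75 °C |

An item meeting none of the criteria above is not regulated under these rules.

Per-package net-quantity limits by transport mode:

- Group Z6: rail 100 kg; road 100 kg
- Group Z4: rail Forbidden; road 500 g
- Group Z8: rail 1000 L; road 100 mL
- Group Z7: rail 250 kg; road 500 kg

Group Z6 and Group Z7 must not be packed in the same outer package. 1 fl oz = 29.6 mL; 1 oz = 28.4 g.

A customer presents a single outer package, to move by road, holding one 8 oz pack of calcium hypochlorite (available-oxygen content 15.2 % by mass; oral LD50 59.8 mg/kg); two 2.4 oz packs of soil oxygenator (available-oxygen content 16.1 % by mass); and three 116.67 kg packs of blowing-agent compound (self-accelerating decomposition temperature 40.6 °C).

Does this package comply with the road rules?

Yes

With available-oxygen content 15.2 % by mass (≥ 10 % by mass), the calcium hypochlorite falls in Group Z4.
The soil oxygenator has available-oxygen content 16.1 % by mass, which is ≥ 10 % by mass, so it is Group Z4 (Oxidizer).
Blowing-agent compound: self-accelerating decomposition temperature 40.6 °C ≤ 75 °C → Group Z7 (Self-Reactive).
Group Z4 net quantity: (one 8 oz pack = 227.2 g) + (two 2.4 oz packs = 136.32 g) = 363.52 g.
That is within the Group Z4 road limit of 500 g.
Group Z7 quantity: three 116.67 kg packs = 350.01 kg.
350.01 kg ≤ 500 kg (road limit, Group Z7) — within limit.
The segregation rule (Group Z6 with Group Z7) does not apply to Group Z4 with Group Z7.
Every hazard group is within its road limit and no segregation rule is violated.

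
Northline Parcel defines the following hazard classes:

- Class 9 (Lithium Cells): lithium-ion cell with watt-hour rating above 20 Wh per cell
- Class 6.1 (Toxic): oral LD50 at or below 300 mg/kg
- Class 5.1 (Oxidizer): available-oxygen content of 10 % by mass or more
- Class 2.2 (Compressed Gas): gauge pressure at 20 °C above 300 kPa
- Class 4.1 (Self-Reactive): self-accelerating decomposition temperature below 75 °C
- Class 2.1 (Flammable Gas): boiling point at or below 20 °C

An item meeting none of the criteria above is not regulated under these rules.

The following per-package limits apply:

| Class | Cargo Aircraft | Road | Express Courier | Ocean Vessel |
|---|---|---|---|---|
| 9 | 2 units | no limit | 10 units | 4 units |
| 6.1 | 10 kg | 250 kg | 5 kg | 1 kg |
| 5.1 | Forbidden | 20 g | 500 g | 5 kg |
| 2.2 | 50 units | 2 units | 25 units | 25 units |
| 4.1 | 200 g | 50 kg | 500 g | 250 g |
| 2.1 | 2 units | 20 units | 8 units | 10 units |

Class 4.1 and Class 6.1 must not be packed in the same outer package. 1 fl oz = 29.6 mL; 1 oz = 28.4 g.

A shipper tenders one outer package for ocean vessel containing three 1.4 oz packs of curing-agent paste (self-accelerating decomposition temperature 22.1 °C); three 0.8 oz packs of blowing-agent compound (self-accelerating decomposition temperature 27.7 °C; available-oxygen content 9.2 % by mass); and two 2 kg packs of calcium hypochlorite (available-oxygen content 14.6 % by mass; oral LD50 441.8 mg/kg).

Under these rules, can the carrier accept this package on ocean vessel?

Curing-agent paste: self-accelerating decomposition temperature 22.1 °C < 75 °C → Class 4.1 (Self-Reactive).
With self-accelerating decomposition temperature 27.7 °C (< 75 °C), the blowing-agent compound falls in Class 4.1.
Available-oxygen content 14.6 % by mass meets the Class 5.1 criterion (Oxidizer), so the calcium hypochlorite is Class 5.1.
Class 4.1 net quantity: (three 1.4 oz packs = 119.28 g) + (three 0.8 oz packs = 68.16 g) = 187.44 g.
That is within the Class 4.1 ocean vessel limit of 250 g.
Class 5.1 quantity: two 2 kg packs = 4 kg.
4 kg is within the ocean vessel limit of 5 kg for Class 5.1.
The segregation rule (Class 4.1 with Class 6.1) does not apply to Class 4.1 with Class 5.1.
Every hazard class is within its ocean vessel limit and no segregation rule is violated.

Yes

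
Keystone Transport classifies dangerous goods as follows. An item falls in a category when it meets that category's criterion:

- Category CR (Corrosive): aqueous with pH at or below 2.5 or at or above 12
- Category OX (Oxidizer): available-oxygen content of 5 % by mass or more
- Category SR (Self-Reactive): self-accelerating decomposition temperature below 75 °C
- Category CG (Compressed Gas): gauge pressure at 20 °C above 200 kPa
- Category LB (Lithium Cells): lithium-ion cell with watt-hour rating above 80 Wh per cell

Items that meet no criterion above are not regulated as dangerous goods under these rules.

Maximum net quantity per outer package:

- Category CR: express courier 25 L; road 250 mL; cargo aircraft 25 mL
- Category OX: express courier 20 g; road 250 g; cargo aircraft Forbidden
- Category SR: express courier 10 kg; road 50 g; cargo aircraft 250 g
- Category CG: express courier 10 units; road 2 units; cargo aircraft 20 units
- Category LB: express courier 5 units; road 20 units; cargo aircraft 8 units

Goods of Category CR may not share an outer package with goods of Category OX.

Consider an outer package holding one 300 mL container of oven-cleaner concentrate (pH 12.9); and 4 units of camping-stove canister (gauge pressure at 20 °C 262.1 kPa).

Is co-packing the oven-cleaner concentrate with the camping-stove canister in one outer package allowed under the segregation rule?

Yes

pH 12.9 meets the Category CR criterion (Corrosive), so the oven-cleaner concentrate is Category CR.
With gauge pressure at 20 °C 262.1 kPa (> 200 kPa), the camping-stove canister falls in Category CG.
No segregation rule bars Category CR with Category CG.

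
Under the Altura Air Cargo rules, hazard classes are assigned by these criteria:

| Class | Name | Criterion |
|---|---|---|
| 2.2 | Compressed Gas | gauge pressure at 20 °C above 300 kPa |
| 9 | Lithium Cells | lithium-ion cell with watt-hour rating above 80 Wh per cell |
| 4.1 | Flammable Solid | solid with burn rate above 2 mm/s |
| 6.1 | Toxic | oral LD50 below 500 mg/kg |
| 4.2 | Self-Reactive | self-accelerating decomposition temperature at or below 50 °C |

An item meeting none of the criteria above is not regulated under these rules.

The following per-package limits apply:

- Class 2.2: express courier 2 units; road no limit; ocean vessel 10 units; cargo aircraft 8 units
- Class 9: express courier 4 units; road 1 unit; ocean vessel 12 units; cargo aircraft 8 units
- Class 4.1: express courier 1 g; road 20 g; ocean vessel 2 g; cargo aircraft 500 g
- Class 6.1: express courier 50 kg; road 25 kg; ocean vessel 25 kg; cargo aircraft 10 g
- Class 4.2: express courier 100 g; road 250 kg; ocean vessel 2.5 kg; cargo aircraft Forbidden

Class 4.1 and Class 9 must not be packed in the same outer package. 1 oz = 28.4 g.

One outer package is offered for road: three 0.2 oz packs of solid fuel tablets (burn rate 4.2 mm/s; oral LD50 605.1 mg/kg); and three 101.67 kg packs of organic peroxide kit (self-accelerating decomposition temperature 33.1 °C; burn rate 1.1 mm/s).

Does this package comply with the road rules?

No

Solid fuel tablets: burn rate 4.2 mm/s > 2 mm/s → Class 4.1 (Flammable Solid).
Organic peroxide kit: self-accelerating decomposition temperature 33.1 °C ≤ 50 °C → Class 4.2 (Self-Reactive).
Class 4.1 quantity: three 0.2 oz packs = 17.04 g.
17.04 g is within the road limit of 20 g for Class 4.1.
Class 4.2 quantity: three 101.67 kg packs = 305.01 kg.
That exceeds the Class 4.2 road limit of 250 kg.
The segregation rule (Class 4.1 with Class 9) does not apply to Class 4.1 with Class 4.2.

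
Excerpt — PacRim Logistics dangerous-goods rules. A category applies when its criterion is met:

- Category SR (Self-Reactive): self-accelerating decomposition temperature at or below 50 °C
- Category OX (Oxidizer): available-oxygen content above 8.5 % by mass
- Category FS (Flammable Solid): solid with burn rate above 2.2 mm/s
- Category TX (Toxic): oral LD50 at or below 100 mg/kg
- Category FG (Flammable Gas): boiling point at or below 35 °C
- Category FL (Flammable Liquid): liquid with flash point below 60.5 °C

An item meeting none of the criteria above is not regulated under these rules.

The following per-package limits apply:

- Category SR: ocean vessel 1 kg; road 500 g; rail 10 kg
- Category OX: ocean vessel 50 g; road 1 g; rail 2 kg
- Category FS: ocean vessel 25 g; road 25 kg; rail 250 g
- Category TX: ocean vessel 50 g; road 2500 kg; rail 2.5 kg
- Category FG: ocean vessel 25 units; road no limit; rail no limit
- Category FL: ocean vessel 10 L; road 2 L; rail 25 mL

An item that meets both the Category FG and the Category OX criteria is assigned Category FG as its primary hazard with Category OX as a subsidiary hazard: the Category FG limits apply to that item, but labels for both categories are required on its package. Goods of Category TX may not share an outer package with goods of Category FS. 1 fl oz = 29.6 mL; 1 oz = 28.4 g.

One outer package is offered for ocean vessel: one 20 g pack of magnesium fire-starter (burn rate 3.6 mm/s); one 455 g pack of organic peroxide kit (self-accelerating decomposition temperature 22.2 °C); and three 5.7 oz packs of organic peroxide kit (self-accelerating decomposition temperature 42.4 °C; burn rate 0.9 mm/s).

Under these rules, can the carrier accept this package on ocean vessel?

With burn rate 3.6 mm/s (> 2.2 mm/s), the magnesium fire-starter falls in Category FS.
Organic peroxide kit: self-accelerating decomposition temperature 22.2 °C ≤ 50 °C → Category SR (Self-Reactive).
The organic peroxide kit has self-accelerating decomposition temperature 42.4 °C, which is ≤ 50 °C, so it is Category SR (Self-Reactive).
Total Category SR: 455 g + (three 5.7 oz packs = 485.64 g) = 940.64 g.
940.64 g ≤ 1 kg (ocean vessel limit, Category SR) — within limit.
Category FS quantity: 20 g.
That is within the Category FS ocean vessel limit of 25 g.
The segregation rule (Category TX with Category FS) does not apply to Category SR with Category FS.
Every hazard category is within its ocean vessel limit and no segregation rule is violated.

Yes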